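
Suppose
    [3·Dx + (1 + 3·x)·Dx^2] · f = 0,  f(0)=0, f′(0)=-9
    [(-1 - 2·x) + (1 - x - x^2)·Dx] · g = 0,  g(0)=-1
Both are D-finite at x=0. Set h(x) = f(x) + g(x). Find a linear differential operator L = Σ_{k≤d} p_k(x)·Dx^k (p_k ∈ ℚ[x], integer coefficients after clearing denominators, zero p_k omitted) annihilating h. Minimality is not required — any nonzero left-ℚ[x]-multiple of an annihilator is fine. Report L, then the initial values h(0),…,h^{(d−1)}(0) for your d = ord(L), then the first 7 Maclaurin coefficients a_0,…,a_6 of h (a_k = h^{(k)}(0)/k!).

L = (-126 - 342·x - 468·x^2 - 180·x^3 - 108·x^4)·Dx + (-156·x - 576·x^2 - 672·x^3 - 378·x^4 - 180·x^5)·Dx^2 + (7 + 35·x + 29·x^2 - 63·x^3 - 99·x^4 - 93·x^5 - 36·x^6)·Dx^3  (order 3).
h: a_k = -1, -10, 23/2, -30, 223/4, -769/5, 703/2, …
ICs: h(0) = -1, h′(0) = -10, h′′(0) = 23.

f: a_k = 0, -9, 27/2, -27, 243/4, -729/5, 729/2, …
g: a_k = -1, -1, -2, -3, -5, -8, -13, …
Sum ⇒ L₀ = lclm(L_f,L_g) in ℚ(x)⟨Dx⟩.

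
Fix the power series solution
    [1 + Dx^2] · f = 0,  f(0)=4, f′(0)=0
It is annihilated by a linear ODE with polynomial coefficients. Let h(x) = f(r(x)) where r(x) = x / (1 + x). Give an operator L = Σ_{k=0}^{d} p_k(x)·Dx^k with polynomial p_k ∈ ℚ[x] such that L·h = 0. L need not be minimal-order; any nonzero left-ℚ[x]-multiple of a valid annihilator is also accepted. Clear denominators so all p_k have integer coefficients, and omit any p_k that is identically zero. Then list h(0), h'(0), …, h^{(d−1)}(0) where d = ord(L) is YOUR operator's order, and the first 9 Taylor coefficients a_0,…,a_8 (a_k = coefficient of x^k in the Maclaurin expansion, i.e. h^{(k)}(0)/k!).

L = 1 + (2 + 6·x + 6·x^2 + 2·x^3)·Dx + (1 + 4·x + 6·x^2 + 4·x^3 + x^4)·Dx^2  (order 2).
h: a_k = 4, 0, -2, 4, -35/6, 22/3, -1501/180, 87/10, -16699/2016, …
ICs: h(0) = 4, h′(0) = 0.

f: a_k = 4, 0, -2, 0, 1/6, 0, -1/180, 0, 1/10080, …
Substitute x→r, Dx→(1/r')Dx; clear ⇒ L₀.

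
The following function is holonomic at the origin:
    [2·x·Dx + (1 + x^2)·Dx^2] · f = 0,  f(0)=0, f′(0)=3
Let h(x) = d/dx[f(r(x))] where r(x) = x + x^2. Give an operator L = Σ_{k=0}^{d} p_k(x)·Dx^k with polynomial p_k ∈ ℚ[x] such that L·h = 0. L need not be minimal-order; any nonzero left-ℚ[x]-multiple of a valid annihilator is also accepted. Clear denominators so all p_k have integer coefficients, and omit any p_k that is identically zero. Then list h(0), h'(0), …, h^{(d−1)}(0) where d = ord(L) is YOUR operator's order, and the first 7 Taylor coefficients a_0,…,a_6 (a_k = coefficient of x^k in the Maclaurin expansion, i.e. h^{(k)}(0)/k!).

L = (-2 + 2·x + 8·x^2 + 12·x^3 + 6·x^4) + (1 + 2·x + x^2 + 4·x^3 + 5·x^4 + 2·x^5)·Dx  (order 1).
h: a_k = 3, 6, -3, -12, -12, 12, 39, …
ICs: h(0) = 3.

f: a_k = 0, 3, 0, -1, 0, 3/5, 0, …
L₀ from L_f via x↦r, Dx↦r'^{-1}Dx.
Differentiate: ansatz ord ≤ ord L₀ ⇒ L.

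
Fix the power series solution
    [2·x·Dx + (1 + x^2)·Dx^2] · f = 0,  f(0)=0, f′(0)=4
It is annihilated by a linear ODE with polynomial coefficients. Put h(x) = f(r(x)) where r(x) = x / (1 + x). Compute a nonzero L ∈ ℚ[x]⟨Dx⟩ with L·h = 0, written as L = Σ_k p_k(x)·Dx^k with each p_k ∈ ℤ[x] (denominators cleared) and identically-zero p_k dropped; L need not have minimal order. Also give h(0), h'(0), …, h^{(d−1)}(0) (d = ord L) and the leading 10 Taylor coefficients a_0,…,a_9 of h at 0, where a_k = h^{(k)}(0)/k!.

L = (2 + 4·x)·Dx + (1 + 2·x + 2·x^2)·Dx^2  (order 2).
h: a_k = 0, 4, -4, 8/3, 0, -16/5, 16/3, -32/7, 0, 64/9, …
ICs: h(0) = 0, h′(0) = 4.

f: a_k = 0, 4, 0, -4/3, 0, 4/5, 0, -4/7, 0, 4/9, …
Substitute x→r, Dx→(1/r')Dx; clear ⇒ L₀.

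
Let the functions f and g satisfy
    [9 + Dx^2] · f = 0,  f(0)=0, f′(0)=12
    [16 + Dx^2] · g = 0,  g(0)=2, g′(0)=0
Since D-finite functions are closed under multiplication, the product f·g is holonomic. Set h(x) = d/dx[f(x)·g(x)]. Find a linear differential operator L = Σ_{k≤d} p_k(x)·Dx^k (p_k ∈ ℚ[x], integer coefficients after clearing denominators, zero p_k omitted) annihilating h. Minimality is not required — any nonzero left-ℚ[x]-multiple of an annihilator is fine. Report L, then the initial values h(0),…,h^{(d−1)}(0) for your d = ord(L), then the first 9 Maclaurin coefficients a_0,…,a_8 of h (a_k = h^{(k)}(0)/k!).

f: a_k = 0, 12, 0, -18, 0, 81/10, 0, -243/140, 0, …
g: a_k = 2, 0, -16, 0, 64/3, 0, -512/45, 0, 1024/315, …
Sym-product of L_f,L_g gives L₀ (≤ ord 4).
Differentiate: ansatz ord ≤ ord L₀ ⇒ L.
L = 49 + 50·Dx^2 + Dx^4  (order 4).
h: a_k = 24, 0, -684, 0, 2801, 0, -137257/30, 0, 2241867/560, …
ICs: h(0) = 24, h′(0) = 0, h′′(0) = -1368, h′′′(0) = 0.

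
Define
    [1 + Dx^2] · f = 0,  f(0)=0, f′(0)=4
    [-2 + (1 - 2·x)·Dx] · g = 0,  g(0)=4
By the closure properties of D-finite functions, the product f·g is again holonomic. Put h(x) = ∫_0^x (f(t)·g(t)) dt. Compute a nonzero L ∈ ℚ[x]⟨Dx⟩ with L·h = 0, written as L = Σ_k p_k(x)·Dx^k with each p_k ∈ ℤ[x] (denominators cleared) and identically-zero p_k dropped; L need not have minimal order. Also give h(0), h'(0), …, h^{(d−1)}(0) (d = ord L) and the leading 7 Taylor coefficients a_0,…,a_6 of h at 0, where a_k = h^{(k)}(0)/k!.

L = (-1 + 2·x)·Dx + 4·Dx^2 + (-1 + 2·x)·Dx^3  (order 3).
h: a_k = 0, 0, 8, 32/3, 46/3, 368/15, 1841/45, …
ICs: h(0) = 0, h′(0) = 0, h′′(0) = 16.

f: a_k = 0, 4, 0, -2/3, 0, 1/30, 0, …
g: a_k = 4, 8, 16, 32, 64, 128, 256, …
Product ⇒ symmetric product L₀, ord ≤ 2.
h=∫h₀ ⇒ L = L₀·Dx.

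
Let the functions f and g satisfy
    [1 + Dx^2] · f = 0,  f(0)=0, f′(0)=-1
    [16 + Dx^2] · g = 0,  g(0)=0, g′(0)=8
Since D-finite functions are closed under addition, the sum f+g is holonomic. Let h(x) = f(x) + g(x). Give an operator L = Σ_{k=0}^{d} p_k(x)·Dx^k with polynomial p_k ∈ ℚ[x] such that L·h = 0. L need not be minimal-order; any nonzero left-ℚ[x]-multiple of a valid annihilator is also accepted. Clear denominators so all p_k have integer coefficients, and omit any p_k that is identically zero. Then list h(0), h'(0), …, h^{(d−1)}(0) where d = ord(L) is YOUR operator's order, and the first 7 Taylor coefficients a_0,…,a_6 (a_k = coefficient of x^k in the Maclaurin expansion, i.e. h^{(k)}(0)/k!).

f: a_k = 0, -1, 0, 1/6, 0, -1/120, 0, …
g: a_k = 0, 8, 0, -64/3, 0, 256/15, 0, …
Sum ⇒ L₀ = lclm(L_f,L_g) in ℚ(x)⟨Dx⟩.
L = 16 + 17·Dx^2 + Dx^4  (order 4).
h: a_k = 0, 7, 0, -127/6, 0, 2047/120, 0, …
ICs: h(0) = 0, h′(0) = 7, h′′(0) = 0, h′′′(0) = -127.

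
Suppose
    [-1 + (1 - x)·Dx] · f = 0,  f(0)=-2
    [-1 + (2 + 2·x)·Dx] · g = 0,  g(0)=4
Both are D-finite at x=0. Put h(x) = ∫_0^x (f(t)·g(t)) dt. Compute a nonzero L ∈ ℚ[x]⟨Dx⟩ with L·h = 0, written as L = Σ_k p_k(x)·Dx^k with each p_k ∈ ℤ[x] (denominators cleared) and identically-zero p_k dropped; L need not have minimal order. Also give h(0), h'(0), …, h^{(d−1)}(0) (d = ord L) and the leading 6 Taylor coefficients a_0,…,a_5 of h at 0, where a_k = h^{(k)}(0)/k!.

L = (3 + x)·Dx + (-2 + 2·x^2)·Dx^2  (order 2).
h: a_k = 0, -8, -6, -11/3, -23/8, -179/80, …
ICs: h(0) = 0, h′(0) = -8.

f: a_k = -2, -2, -2, -2, -2, -2, …
g: a_k = 4, 2, -1/2, 1/4, -5/32, 7/64, …
h₀=f·g: eliminate ⇒ L₀, order ≤ 1·1.
h=∫h₀ ⇒ L = L₀·Dx.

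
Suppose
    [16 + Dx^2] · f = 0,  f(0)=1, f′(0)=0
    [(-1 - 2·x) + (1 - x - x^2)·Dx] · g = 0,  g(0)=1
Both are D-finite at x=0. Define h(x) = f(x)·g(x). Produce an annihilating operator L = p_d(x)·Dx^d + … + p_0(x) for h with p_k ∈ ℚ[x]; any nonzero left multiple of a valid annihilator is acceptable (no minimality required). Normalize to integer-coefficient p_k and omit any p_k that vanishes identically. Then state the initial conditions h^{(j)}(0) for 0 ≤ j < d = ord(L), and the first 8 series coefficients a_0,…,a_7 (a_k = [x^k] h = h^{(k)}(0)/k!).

f: a_k = 1, 0, -8, 0, 32/3, 0, -256/45, 0, …
g: a_k = 1, 1, 2, 3, 5, 8, 13, 21, …
Product ⇒ symmetric product L₀, ord ≤ 2.
L = (-14 + 16·x + 16·x^2) + (2 + 4·x)·Dx + (-1 + x + x^2)·Dx^2  (order 2).
h: a_k = 1, 1, -6, -5, -1/3, -16/3, -511/45, -751/45, …
ICs: h(0) = 1, h′(0) = 1.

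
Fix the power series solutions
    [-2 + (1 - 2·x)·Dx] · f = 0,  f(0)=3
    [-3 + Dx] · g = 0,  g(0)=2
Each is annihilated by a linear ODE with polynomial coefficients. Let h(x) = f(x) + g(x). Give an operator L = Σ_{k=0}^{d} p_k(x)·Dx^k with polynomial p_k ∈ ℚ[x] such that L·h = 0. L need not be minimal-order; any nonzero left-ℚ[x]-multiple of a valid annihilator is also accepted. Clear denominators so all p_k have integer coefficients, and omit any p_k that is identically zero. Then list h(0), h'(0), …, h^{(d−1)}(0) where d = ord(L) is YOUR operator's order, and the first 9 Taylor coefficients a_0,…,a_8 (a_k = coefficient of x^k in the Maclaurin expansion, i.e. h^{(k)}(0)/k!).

L = (-6 - 36·x) + (-1 + 36·x - 36·x^2)·Dx + (1 - 8·x + 12·x^2)·Dx^2  (order 2).
h: a_k = 5, 12, 21, 33, 219/4, 2001/20, 7761/40, 107763/280, 1721049/2240, …
ICs: h(0) = 5, h′(0) = 12.

f: a_k = 3, 6, 12, 24, 48, 96, 192, 384, 768, …
g: a_k = 2, 6, 9, 9, 27/4, 81/20, 81/40, 243/280, 729/2240, …
f+g: L₀ = lclm(L_f,L_g), ord ≤ 1+1.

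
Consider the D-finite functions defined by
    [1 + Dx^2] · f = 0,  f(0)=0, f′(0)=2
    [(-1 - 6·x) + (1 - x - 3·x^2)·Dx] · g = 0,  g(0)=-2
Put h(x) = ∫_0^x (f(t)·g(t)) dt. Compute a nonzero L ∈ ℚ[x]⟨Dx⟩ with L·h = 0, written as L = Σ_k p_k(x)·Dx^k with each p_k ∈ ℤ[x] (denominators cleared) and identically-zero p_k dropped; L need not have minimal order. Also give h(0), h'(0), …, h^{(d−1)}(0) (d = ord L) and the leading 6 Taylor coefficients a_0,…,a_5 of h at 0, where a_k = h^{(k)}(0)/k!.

L = (5 + x + 3·x^2)·Dx + (2 + 12·x)·Dx^2 + (-1 + x + 3·x^2)·Dx^3  (order 3).
h: a_k = 0, 0, -2, -4/3, -23/6, -82/15, …
ICs: h(0) = 0, h′(0) = 0, h′′(0) = -4.

f: a_k = 0, 2, 0, -1/3, 0, 1/60, …
g: a_k = -2, -2, -8, -14, -38, -80, …
Sym-product of L_f,L_g gives L₀ (≤ ord 2).
h=∫₀ˣh₀: take L = L₀·Dx.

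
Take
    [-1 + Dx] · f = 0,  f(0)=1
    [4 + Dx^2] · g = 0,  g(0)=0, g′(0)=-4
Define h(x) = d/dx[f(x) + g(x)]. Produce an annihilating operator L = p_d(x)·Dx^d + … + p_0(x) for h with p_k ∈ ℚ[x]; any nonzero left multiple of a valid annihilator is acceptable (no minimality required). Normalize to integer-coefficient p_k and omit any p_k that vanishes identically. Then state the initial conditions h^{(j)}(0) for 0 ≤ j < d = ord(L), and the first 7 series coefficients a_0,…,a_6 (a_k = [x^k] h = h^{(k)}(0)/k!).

L = 4 - 4·Dx + Dx^2 - Dx^3  (order 3).
h: a_k = -3, 1, 17/2, 1/6, -21/8, 1/120, 257/720, …
ICs: h(0) = -3, h′(0) = 1, h′′(0) = 17.

f: a_k = 1, 1, 1/2, 1/6, 1/24, 1/120, 1/720, …
g: a_k = 0, -4, 0, 8/3, 0, -8/15, 0, …
h₀=f+g: left-lcm gives L₀, ord ≤ 3.
h₀' ⇒ L via d/dx closure of L₀.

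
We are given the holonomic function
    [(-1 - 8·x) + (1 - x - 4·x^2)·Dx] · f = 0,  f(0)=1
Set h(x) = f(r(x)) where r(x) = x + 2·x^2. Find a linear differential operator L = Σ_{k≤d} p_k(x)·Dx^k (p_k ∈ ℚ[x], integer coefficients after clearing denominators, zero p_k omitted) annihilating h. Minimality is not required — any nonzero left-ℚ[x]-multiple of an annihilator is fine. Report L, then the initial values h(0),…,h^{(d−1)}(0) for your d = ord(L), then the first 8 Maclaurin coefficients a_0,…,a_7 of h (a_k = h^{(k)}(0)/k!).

f: a_k = 1, 1, 5, 9, 29, 65, 181, 441, …
Change of var in L_f (x↦r) gives L₀.
L = (1 + 12·x + 48·x^2 + 64·x^3) + (-1 + x + 6·x^2 + 16·x^3 + 16·x^4)·Dx  (order 1).
h: a_k = 1, 1, 7, 29, 103, 405, 1599, 6141, …
ICs: h(0) = 1.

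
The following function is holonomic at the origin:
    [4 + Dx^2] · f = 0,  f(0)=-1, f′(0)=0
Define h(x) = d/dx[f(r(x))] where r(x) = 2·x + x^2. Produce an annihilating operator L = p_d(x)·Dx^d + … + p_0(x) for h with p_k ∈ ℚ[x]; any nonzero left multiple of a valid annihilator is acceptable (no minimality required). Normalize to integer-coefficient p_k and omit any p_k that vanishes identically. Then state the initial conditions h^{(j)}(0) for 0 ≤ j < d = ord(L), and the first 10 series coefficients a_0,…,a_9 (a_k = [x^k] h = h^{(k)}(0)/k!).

f: a_k = -1, 0, 2, 0, -2/3, 0, 4/45, 0, -2/315, 0, …
h₀=f(r): pull back L_f along r ⇒ L₀.
h=h₀': d/dx-closure on L₀ ⇒ L.
L = (19 + 64·x + 96·x^2 + 64·x^3 + 16·x^4) + (-3 - 3·x)·Dx + (1 + 2·x + x^2)·Dx^2  (order 2).
h: a_k = 0, 16, 24, -104/3, -320/3, -928/15, 1232/15, 47984/315, 2432/35, -163168/2835, …
ICs: h(0) = 0, h′(0) = 16.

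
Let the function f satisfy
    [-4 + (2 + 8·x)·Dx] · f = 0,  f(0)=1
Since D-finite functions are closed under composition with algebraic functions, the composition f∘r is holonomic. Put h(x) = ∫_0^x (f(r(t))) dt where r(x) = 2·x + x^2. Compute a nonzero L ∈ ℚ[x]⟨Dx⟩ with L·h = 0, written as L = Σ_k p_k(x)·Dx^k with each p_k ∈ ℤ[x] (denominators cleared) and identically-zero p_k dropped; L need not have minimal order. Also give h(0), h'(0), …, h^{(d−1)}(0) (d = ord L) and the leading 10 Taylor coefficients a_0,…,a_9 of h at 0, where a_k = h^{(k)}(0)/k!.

f: a_k = 1, 2, -2, 4, -10, 28, -84, 264, -858, 2860, …
f∘r: x↦r, Dx↦Dx/r' in L_f ⇒ L₀.
h=∫₀ˣh₀: take L = L₀·Dx.
L = (-4 - 4·x)·Dx + (1 + 8·x + 4·x^2)·Dx^2  (order 2).
h: a_k = 0, 1, 2, -2, 6, -114/5, 100, -3372/7, 2478, -40142/3, …
ICs: h(0) = 0, h′(0) = 1.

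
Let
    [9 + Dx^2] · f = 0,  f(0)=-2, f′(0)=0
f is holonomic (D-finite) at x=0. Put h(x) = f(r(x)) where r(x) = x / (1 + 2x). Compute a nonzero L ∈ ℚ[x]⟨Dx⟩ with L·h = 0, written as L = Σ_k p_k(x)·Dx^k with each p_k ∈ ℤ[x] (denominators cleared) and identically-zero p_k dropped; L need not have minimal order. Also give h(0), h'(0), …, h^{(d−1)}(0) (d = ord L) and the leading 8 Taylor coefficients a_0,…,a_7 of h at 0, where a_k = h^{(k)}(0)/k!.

f: a_k = -2, 0, 9, 0, -27/4, 0, 81/40, 0, …
Substitute x→r, Dx→(1/r')Dx; clear ⇒ L₀.
L = 9 + (4 + 24·x + 48·x^2 + 32·x^3)·Dx + (1 + 8·x + 24·x^2 + 32·x^3 + 16·x^4)·Dx^2  (order 2).
h: a_k = -2, 0, 9, -36, 405/4, -234, 18081/40, -6723/10, …
ICs: h(0) = -2, h′(0) = 0.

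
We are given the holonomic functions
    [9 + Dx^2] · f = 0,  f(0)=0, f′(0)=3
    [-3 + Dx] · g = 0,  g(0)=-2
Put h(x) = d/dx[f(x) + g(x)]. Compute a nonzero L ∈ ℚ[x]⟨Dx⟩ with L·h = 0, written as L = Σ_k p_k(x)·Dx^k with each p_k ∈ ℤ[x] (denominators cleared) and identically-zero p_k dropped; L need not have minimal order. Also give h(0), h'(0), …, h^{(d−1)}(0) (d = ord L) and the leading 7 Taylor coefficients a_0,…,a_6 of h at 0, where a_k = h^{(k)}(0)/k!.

L = 27 - 9·Dx + 3·Dx^2 - Dx^3  (order 3).
h: a_k = -3, -18, -81/2, -27, -81/8, -243/20, -729/80, …
ICs: h(0) = -3, h′(0) = -18, h′′(0) = -81.

f: a_k = 0, 3, 0, -9/2, 0, 81/40, 0, …
g: a_k = -2, -6, -9, -9, -27/4, -81/20, -81/40, …
h₀=f+g: left-lcm gives L₀, ord ≤ 3.
h=h₀': d/dx-closure on L₀ ⇒ L.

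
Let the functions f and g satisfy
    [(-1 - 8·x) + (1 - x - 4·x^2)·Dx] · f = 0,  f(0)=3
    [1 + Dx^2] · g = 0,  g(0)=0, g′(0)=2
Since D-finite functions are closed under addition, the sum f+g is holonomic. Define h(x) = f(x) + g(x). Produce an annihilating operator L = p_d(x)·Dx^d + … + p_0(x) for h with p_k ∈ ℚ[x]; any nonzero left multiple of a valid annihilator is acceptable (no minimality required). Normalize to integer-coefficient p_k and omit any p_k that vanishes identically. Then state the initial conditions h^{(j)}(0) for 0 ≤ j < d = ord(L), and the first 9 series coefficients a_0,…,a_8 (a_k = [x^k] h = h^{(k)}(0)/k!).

f: a_k = 3, 3, 15, 27, 87, 195, 543, 1323, 3495, …
g: a_k = 0, 2, 0, -1/3, 0, 1/60, 0, -1/2520, 0, …
L₀ := lclm(L_f,L_g); ord L₀ ≤ 1+2.
L = (55 + 486·x + 553·x^2 + 1488·x^3 + 80·x^4 + 128·x^5) + (-11 - 11·x - 23·x^2 + 169·x^3 + 348·x^4 + 48·x^5 + 64·x^6)·Dx + (55 + 486·x + 553·x^2 + 1488·x^3 + 80·x^4 + 128·x^5)·Dx^2 + (-11 - 11·x - 23·x^2 + 169·x^3 + 348·x^4 + 48·x^5 + 64·x^6)·Dx^3  (order 3).
h: a_k = 3, 5, 15, 80/3, 87, 11701/60, 543, 3333959/2520, 3495, …
ICs: h(0) = 3, h′(0) = 5, h′′(0) = 30.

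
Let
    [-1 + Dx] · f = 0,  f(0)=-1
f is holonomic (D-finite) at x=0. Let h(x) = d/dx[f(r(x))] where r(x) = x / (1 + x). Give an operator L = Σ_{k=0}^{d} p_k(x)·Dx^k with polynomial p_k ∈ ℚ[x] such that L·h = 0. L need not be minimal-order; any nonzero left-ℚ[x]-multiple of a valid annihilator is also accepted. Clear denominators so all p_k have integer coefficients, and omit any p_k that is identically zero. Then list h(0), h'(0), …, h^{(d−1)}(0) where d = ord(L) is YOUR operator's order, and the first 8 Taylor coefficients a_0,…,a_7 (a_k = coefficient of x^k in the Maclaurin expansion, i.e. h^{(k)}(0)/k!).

f: a_k = -1, -1, -1/2, -1/6, -1/24, -1/120, -1/720, -1/5040, …
h₀=f(r): pull back L_f along r ⇒ L₀.
Derive L from L₀ (diff closure).
L = (-1 - 2·x) + (-1 - 2·x - x^2)·Dx  (order 1).
h: a_k = -1, 1, -1/2, -1/6, 19/24, -151/120, 1091/720, -7841/5040, …
ICs: h(0) = -1.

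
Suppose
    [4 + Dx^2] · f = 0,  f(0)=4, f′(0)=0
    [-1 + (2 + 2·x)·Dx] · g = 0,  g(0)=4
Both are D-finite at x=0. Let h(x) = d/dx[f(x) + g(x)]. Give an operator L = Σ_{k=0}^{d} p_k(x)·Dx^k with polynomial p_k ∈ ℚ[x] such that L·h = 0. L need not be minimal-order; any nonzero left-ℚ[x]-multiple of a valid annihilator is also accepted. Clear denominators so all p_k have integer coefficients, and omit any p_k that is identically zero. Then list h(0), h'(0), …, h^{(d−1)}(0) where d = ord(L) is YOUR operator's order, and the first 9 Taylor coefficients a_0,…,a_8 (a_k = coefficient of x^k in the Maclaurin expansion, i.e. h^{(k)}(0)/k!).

f: a_k = 4, 0, -8, 0, 8/3, 0, -16/45, 0, 8/315, …
g: a_k = 4, 2, -1/2, 1/4, -5/32, 7/64, -21/256, 33/512, -429/8192, …
Weyl lclm of L_f,L_g ⇒ L₀ (ord ≤ 3).
Derive L from L₀ (diff closure).
L = (-124 - 128·x - 64·x^2) + (-152 - 408·x - 384·x^2 - 128·x^3)·Dx + (-31 - 32·x - 16·x^2)·Dx^2 + (-38 - 102·x - 96·x^2 - 32·x^3)·Dx^3  (order 3).
h: a_k = 2, -17, 3/4, 241/24, 35/64, -5041/1920, 231/512, -69599/322560, 6435/16384, …
ICs: h(0) = 2, h′(0) = -17, h′′(0) = 3/2.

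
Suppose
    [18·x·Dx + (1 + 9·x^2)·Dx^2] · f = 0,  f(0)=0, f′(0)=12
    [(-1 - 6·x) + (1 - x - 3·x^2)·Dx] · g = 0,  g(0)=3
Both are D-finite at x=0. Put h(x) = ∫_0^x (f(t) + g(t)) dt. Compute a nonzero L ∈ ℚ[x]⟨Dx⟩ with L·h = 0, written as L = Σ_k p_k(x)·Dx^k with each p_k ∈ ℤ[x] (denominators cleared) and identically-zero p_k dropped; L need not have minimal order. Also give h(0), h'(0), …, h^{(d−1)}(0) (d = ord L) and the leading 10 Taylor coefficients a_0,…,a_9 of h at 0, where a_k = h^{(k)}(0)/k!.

L = (72 - 288·x - 4428·x^2 - 9720·x^3 - 33534·x^4 - 13122·x^6)·Dx^2 + (-30 - 180·x - 144·x^2 - 1728·x^3 - 9153·x^4 - 23814·x^5 - 2187·x^6 - 13122·x^7)·Dx^3 + (4 + 14·x + 114·x^2 - 36·x^3 + 459·x^4 - 1539·x^5 - 2430·x^6 - 729·x^7 - 2187·x^8)·Dx^4  (order 4).
h: a_k = 0, 3, 15/2, 4, -15/4, 57/5, 262/5, 291/7, -4191/56, 508/3, …
ICs: h(0) = 0, h′(0) = 3, h′′(0) = 15, h′′′(0) = 24.

f: a_k = 0, 12, 0, -36, 0, 972/5, 0, -8748/7, 0, 8748, …
g: a_k = 3, 3, 12, 21, 57, 120, 291, 651, 1524, 3477, …
L₀ := lclm(L_f,L_g); ord L₀ ≤ 2+1.
h=∫h₀ ⇒ L = L₀·Dx.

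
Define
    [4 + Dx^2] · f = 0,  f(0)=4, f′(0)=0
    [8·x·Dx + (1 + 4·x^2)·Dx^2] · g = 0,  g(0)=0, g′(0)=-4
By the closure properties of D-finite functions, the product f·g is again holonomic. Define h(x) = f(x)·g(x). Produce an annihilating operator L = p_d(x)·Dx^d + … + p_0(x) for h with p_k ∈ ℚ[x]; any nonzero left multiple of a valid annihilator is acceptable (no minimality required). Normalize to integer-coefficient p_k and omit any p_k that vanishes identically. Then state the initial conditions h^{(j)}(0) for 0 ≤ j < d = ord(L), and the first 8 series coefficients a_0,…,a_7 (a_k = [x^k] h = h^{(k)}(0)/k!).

f: a_k = 4, 0, -8, 0, 8/3, 0, -16/45, 0, …
g: a_k = 0, -4, 0, 16/3, 0, -64/5, 0, 256/7, …
Sym-product of L_f,L_g gives L₀ (≤ ord 4).
L = (80 + 832·x^2 + 1408·x^4 + 2048·x^6 + 2048·x^8) + (96·x + 640·x^3 + 1536·x^5 + 2048·x^7)·Dx + (24 + 256·x^2 + 576·x^4 + 1024·x^6 + 1024·x^8)·Dx^2 + (24·x + 160·x^3 + 384·x^5 + 512·x^7)·Dx^3 + (1 + 12·x^2 + 56·x^4 + 128·x^6 + 128·x^8)·Dx^4  (order 4).
h: a_k = 0, -16, 0, 160/3, 0, -1568/15, 0, 83264/315, …
ICs: h(0) = 0, h′(0) = -16, h′′(0) = 0, h′′′(0) = 320.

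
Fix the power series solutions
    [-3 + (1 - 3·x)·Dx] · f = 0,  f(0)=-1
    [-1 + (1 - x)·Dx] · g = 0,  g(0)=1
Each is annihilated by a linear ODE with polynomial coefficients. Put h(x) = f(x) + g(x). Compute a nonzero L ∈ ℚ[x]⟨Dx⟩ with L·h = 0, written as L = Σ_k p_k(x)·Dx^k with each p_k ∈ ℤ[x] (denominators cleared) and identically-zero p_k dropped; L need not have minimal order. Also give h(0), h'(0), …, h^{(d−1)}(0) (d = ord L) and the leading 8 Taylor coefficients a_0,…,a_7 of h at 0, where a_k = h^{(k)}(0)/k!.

L = -6 + (8 - 12·x)·Dx + (-1 + 4·x - 3·x^2)·Dx^2  (order 2).
h: a_k = 0, -2, -8, -26, -80, -242, -728, -2186, …
ICs: h(0) = 0, h′(0) = -2.

f: a_k = -1, -3, -9, -27, -81, -243, -729, -2187, …
g: a_k = 1, 1, 1, 1, 1, 1, 1, 1, …
Sum ⇒ L₀ = lclm(L_f,L_g) in ℚ(x)⟨Dx⟩.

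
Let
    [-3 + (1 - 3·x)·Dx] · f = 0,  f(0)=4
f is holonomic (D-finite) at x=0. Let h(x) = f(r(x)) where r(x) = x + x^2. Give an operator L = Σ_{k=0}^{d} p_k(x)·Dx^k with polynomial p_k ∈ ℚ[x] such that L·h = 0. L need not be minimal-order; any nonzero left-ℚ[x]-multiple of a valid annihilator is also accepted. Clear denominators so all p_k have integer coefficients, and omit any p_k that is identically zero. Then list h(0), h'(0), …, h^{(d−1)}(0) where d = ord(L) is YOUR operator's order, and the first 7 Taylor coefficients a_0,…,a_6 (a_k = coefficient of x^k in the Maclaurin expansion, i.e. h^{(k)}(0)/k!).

f: a_k = 4, 12, 36, 108, 324, 972, 2916, …
Change of var in L_f (x↦r) gives L₀.
L = (3 + 6·x) + (-1 + 3·x + 3·x^2)·Dx  (order 1).
h: a_k = 4, 12, 48, 180, 684, 2592, 9828, …
ICs: h(0) = 4.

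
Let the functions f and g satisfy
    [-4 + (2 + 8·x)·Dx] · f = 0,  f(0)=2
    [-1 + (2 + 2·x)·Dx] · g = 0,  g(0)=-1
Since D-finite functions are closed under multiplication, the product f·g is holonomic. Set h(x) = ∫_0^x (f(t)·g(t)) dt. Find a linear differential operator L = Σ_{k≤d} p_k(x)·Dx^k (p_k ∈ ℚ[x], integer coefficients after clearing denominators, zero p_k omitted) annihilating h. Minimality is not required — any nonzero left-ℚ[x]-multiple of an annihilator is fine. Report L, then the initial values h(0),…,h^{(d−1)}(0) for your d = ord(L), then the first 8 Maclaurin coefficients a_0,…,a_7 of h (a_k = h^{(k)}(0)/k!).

f: a_k = 2, 4, -4, 8, -20, 56, -168, 528, …
g: a_k = -1, -1/2, 1/8, -1/16, 5/128, -7/256, 21/1024, -33/2048, …
Product ⇒ symmetric product L₀, ord ≤ 1.
h=∫₀ˣh₀: take L = L₀·Dx.
L = (-5 - 8·x)·Dx + (2 + 10·x + 8·x^2)·Dx^2  (order 2).
h: a_k = 0, -2, -5/2, 3/4, -45/32, 981/320, -1905/256, 70029/3584, …
ICs: h(0) = 0, h′(0) = -2.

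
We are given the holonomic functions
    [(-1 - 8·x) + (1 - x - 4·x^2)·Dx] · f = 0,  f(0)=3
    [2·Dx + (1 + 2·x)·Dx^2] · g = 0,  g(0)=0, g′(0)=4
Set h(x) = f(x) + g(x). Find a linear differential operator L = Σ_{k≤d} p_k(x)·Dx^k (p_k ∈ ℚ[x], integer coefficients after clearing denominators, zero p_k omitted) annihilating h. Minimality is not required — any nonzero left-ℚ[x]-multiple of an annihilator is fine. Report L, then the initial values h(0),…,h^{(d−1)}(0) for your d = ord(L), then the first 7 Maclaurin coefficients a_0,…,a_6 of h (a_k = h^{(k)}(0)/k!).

L = (94 + 644·x + 1664·x^2 + 1920·x^3 + 1536·x^4)·Dx + (23 + 324·x + 1448·x^2 + 3072·x^3 + 3904·x^4 + 2560·x^5)·Dx^2 + (-6 - 35·x - 53·x^2 + 98·x^3 + 528·x^4 + 864·x^5 + 512·x^6)·Dx^3  (order 3).
h: a_k = 3, 7, 11, 97/3, 79, 1039/5, 1565/3, …
ICs: h(0) = 3, h′(0) = 7, h′′(0) = 22.

f: a_k = 3, 3, 15, 27, 87, 195, 543, …
g: a_k = 0, 4, -4, 16/3, -8, 64/5, -64/3, …
h₀=f+g: left-lcm gives L₀, ord ≤ 3.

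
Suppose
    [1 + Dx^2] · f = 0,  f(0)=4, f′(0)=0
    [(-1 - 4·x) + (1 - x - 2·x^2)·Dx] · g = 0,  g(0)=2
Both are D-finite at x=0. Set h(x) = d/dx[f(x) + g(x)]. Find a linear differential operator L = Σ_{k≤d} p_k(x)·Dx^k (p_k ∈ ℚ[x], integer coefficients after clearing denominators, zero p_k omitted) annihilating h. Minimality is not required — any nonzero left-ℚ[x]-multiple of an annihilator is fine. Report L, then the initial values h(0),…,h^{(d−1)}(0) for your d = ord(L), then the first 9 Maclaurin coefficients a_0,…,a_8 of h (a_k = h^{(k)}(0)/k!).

L = (270 + 1200·x + 2862·x^2 + 1860·x^3 + 1920·x^4 + 144·x^5 + 96·x^6) + (-31 - 115·x + 75·x^2 + 241·x^3 + 430·x^4 + 372·x^5 + 56·x^6 + 32·x^7)·Dx + (270 + 1200·x + 2862·x^2 + 1860·x^3 + 1920·x^4 + 144·x^5 + 96·x^6)·Dx^2 + (-31 - 115·x + 75·x^2 + 241·x^3 + 430·x^4 + 372·x^5 + 56·x^6 + 32·x^7)·Dx^3  (order 3).
h: a_k = 2, 8, 30, 266/3, 210, 15479/30, 1190, 3447361/1260, 6138, …
ICs: h(0) = 2, h′(0) = 8, h′′(0) = 60.

f: a_k = 4, 0, -2, 0, 1/6, 0, -1/180, 0, 1/10080, …
g: a_k = 2, 2, 6, 10, 22, 42, 86, 170, 342, …
Weyl lclm of L_f,L_g ⇒ L₀ (ord ≤ 3).
h=h₀': d/dx-closure on L₀ ⇒ L.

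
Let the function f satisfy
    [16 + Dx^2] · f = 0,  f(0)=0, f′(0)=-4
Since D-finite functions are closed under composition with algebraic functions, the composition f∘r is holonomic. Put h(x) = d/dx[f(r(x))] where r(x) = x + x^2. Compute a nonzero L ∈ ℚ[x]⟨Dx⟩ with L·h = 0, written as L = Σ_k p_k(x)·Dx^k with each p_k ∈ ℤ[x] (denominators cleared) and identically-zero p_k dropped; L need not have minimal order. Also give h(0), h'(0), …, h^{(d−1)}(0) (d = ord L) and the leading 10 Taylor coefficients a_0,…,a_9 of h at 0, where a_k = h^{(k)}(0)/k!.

L = (28 + 128·x + 384·x^2 + 512·x^3 + 256·x^4) + (-6 - 12·x)·Dx + (1 + 4·x + 4·x^2)·Dx^2  (order 2).
h: a_k = -4, -8, 32, 128, 352/3, -192, -25856/45, -22528/45, 70528/315, 6912/7, …
ICs: h(0) = -4, h′(0) = -8.

f: a_k = 0, -4, 0, 32/3, 0, -128/15, 0, 1024/315, 0, -2048/2835, …
Substitute x→r, Dx→(1/r')Dx; clear ⇒ L₀.
h=h₀': d/dx-closure on L₀ ⇒ L.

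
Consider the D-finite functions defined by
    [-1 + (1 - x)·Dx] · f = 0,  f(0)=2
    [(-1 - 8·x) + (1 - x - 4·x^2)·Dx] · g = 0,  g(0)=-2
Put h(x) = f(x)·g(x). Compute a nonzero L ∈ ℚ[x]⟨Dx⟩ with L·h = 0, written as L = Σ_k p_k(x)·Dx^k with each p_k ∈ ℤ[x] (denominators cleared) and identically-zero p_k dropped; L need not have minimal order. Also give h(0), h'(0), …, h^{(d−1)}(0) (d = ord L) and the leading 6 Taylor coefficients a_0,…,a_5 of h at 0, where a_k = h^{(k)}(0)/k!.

L = (-2 - 6·x + 12·x^2) + (1 - 2·x - 3·x^2 + 4·x^3)·Dx  (order 1).
h: a_k = -4, -8, -28, -64, -180, -440, …
ICs: h(0) = -4.

f: a_k = 2, 2, 2, 2, 2, 2, …
g: a_k = -2, -2, -10, -18, -58, -130, …
f·g: L₀ = L_f ⊗_s L_g, ord ≤ 1·1.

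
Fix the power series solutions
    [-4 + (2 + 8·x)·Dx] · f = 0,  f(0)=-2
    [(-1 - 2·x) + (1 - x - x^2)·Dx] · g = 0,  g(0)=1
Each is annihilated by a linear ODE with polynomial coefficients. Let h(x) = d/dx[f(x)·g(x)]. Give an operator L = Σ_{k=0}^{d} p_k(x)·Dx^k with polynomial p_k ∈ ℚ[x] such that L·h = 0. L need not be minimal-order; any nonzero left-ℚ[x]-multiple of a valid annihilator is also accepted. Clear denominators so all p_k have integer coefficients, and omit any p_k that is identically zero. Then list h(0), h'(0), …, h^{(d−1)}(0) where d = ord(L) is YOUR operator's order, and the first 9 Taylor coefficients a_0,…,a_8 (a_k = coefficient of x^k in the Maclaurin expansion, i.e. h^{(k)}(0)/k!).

f: a_k = -2, -4, 4, -8, 20, -56, 168, -528, 1716, …
g: a_k = 1, 1, 2, 3, 5, 8, 13, 21, 34, …
Product ⇒ symmetric product L₀, ord ≤ 1.
Derive L from L₀ (diff closure).
L = (4 + 66·x + 126·x^2 + 80·x^3 + 60·x^4) + (-3 - 13·x - 3·x^2 + 14·x^3 + 46·x^4 + 24·x^5)·Dx  (order 1).
h: a_k = -6, -8, -54, -8, -380, 540, -3598, 10336, -44478, …
ICs: h(0) = -6.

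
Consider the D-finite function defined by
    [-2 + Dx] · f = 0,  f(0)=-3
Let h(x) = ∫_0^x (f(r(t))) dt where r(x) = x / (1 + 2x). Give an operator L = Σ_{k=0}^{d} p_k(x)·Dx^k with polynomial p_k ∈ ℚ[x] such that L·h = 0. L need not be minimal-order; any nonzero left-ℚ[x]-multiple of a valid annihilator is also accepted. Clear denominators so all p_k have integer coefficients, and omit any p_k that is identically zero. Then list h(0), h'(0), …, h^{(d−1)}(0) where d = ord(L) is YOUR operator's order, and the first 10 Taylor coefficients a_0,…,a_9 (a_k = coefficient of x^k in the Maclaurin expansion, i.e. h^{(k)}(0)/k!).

L = -2·Dx + (1 + 4·x + 4·x^2)·Dx^2  (order 2).
h: a_k = 0, -3, -3, 2, -1, -2/5, 38/15, -604/105, 1091/105, -15682/945, …
ICs: h(0) = 0, h′(0) = -3.

f: a_k = -3, -6, -6, -4, -2, -4/5, -4/15, -8/105, -2/105, -4/945, …
f∘r: x↦r, Dx↦Dx/r' in L_f ⇒ L₀.
Integrate: L := L₀·Dx.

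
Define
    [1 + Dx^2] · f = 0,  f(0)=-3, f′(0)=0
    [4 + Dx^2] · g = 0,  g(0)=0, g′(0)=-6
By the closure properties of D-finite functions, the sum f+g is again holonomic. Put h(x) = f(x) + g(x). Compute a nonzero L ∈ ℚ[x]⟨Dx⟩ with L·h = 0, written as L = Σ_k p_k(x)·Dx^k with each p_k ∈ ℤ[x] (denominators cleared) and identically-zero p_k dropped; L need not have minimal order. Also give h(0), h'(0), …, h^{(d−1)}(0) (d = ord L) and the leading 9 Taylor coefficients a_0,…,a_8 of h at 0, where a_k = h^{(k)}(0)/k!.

f: a_k = -3, 0, 3/2, 0, -1/8, 0, 1/240, 0, -1/13440, …
g: a_k = 0, -6, 0, 4, 0, -4/5, 0, 8/105, 0, …
f+g: L₀ = lclm(L_f,L_g), ord ≤ 2+2.
L = 4 + 5·Dx^2 + Dx^4  (order 4).
h: a_k = -3, -6, 3/2, 4, -1/8, -4/5, 1/240, 8/105, -1/13440, …
ICs: h(0) = -3, h′(0) = -6, h′′(0) = 3, h′′′(0) = 24.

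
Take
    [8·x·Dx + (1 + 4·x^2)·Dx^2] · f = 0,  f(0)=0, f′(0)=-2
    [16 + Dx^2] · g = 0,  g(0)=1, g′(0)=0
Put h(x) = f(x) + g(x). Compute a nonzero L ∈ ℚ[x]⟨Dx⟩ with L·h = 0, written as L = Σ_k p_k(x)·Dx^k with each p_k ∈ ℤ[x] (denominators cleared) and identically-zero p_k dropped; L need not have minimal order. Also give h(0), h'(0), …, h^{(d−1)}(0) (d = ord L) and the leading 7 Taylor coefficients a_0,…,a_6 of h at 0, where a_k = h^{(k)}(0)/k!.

f: a_k = 0, -2, 0, 8/3, 0, -32/5, 0, …
g: a_k = 1, 0, -8, 0, 32/3, 0, -256/45, …
Weyl lclm of L_f,L_g ⇒ L₀ (ord ≤ 4).
L = (-512·x + 5120·x^3 + 4096·x^5)·Dx + (16 + 512·x^2 + 2304·x^4 + 2048·x^6)·Dx^2 + (-32·x + 320·x^3 + 256·x^5)·Dx^3 + (1 + 32·x^2 + 144·x^4 + 128·x^6)·Dx^4  (order 4).
h: a_k = 1, -2, -8, 8/3, 32/3, -32/5, -256/45, …
ICs: h(0) = 1, h′(0) = -2, h′′(0) = -16, h′′′(0) = 16.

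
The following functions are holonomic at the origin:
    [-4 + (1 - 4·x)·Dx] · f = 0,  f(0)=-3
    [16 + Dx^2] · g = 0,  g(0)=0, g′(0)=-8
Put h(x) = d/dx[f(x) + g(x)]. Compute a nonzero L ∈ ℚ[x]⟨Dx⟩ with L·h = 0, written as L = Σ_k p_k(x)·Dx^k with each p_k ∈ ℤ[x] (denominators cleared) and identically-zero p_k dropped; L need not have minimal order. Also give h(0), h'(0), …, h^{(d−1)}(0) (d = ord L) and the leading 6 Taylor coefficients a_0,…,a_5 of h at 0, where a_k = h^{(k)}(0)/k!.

f: a_k = -3, -12, -48, -192, -768, -3072, …
g: a_k = 0, -8, 0, 64/3, 0, -256/15, …
f+g: L₀ = lclm(L_f,L_g), ord ≤ 1+2.
h=h₀': d/dx-closure on L₀ ⇒ L.
L = (1664 - 1024·x + 2048·x^2) + (-112 + 576·x - 768·x^2 + 1024·x^3)·Dx + (104 - 64·x + 128·x^2)·Dx^2 + (-7 + 36·x - 48·x^2 + 64·x^3)·Dx^3  (order 3).
h: a_k = -20, -96, -512, -3072, -46336/3, -73728, …
ICs: h(0) = -20, h′(0) = -96, h′′(0) = -1024.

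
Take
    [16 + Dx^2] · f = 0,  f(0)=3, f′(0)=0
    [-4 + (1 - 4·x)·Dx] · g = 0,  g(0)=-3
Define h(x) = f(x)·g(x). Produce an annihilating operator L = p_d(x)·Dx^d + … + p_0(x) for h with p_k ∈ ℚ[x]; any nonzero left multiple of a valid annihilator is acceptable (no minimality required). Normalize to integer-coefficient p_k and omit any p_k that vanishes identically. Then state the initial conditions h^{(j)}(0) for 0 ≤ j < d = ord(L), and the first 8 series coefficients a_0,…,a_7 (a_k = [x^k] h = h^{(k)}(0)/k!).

L = (-16 + 64·x) + 8·Dx + (-1 + 4·x)·Dx^2  (order 2).
h: a_k = -9, -36, -72, -288, -1248, -4992, -99584/5, -398336/5, …
ICs: h(0) = -9, h′(0) = -36.

f: a_k = 3, 0, -24, 0, 32, 0, -256/15, 0, …
g: a_k = -3, -12, -48, -192, -768, -3072, -12288, -49152, …
h₀=f·g: eliminate ⇒ L₀, order ≤ 2·1.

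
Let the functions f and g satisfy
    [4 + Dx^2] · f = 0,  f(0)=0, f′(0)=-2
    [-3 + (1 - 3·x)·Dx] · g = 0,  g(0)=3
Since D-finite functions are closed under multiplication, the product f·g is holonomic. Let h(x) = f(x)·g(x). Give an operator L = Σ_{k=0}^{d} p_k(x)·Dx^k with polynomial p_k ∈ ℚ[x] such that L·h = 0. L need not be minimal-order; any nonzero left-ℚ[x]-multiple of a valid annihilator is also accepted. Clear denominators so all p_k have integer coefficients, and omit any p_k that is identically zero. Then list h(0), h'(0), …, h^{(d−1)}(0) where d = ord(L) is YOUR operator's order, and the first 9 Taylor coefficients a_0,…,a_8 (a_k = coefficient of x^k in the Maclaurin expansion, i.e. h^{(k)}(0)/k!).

f: a_k = 0, -2, 0, 4/3, 0, -4/15, 0, 8/315, 0, …
g: a_k = 3, 9, 27, 81, 243, 729, 2187, 6561, 19683, …
f·g: L₀ = L_f ⊗_s L_g, ord ≤ 2·1.
L = (-4 + 12·x) + 6·Dx + (-1 + 3·x)·Dx^2  (order 2).
h: a_k = 0, -6, -18, -50, -150, -2254/5, -6762/5, -425998/105, -425998/35, …
ICs: h(0) = 0, h′(0) = -6.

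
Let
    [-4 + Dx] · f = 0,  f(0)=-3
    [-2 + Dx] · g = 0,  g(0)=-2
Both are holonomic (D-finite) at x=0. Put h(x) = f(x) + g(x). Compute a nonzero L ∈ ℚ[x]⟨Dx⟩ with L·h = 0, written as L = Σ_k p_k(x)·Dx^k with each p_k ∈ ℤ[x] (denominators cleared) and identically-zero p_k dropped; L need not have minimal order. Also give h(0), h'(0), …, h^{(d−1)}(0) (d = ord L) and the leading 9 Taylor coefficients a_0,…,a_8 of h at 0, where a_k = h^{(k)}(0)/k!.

f: a_k = -3, -12, -24, -32, -32, -128/5, -256/15, -1024/105, -512/105, …
g: a_k = -2, -4, -4, -8/3, -4/3, -8/15, -8/45, -16/315, -4/315, …
Weyl lclm of L_f,L_g ⇒ L₀ (ord ≤ 2).
L = 8 - 6·Dx + Dx^2  (order 2).
h: a_k = -5, -16, -28, -104/3, -100/3, -392/15, -776/45, -3088/315, -44/9, …
ICs: h(0) = -5, h′(0) = -16.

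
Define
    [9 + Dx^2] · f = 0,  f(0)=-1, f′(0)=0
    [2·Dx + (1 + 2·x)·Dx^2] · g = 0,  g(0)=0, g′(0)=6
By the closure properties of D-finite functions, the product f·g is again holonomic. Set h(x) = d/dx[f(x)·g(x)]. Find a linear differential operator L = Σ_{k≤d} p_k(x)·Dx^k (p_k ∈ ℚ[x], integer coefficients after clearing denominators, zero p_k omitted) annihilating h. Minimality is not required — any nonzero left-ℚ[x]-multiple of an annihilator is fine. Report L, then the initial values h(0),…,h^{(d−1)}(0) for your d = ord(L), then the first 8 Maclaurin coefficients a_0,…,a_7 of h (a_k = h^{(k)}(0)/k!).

L = (-1890 - 5103·x + 24057·x^2 + 163296·x^3 + 344088·x^4 + 314928·x^5 + 104976·x^6) + (-297 + 1998·x + 19440·x^2 + 51840·x^3 + 58320·x^4 + 23328·x^5)·Dx + (-147 + 738·x + 11106·x^2 + 44064·x^3 + 80352·x^4 + 69984·x^5 + 23328·x^6)·Dx^2 + (-33 + 222·x + 2160·x^2 + 5760·x^3 + 6480·x^4 + 2592·x^5)·Dx^3 + (7 + 145·x + 937·x^2 + 2880·x^3 + 4680·x^4 + 3888·x^5 + 1296·x^6)·Dx^4  (order 4).
h: a_k = -6, 12, 57, -60, -69/4, -21/2, 2973/40, -543/5, …
ICs: h(0) = -6, h′(0) = 12, h′′(0) = 114, h′′′(0) = -360.

f: a_k = -1, 0, 9/2, 0, -27/8, 0, 81/80, 0, …
g: a_k = 0, 6, -6, 8, -12, 96/5, -32, 384/7, …
Product ⇒ symmetric product L₀, ord ≤ 4.
h₀' ⇒ L via d/dx closure of L₀.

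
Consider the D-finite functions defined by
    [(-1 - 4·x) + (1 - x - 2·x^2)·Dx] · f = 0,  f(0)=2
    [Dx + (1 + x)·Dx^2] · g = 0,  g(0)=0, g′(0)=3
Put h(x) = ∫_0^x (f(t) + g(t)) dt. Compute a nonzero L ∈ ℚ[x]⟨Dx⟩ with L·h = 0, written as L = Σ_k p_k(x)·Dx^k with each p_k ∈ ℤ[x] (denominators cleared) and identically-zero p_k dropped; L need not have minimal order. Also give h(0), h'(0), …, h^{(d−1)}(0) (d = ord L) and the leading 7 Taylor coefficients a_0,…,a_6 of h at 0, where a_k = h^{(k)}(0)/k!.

L = (42 + 144·x + 144·x^2 + 96·x^3)·Dx^2 + (28 + 172·x + 312·x^2 + 328·x^3 + 160·x^4)·Dx^3 + (-7 - 14·x + 5·x^2 + 56·x^3 + 76·x^4 + 32·x^5)·Dx^4  (order 4).
h: a_k = 0, 2, 5/2, 3/2, 11/4, 17/4, 71/10, …
ICs: h(0) = 0, h′(0) = 2, h′′(0) = 5, h′′′(0) = 9.

f: a_k = 2, 2, 6, 10, 22, 42, 86, …
g: a_k = 0, 3, -3/2, 1, -3/4, 3/5, -1/2, …
L₀ := lclm(L_f,L_g); ord L₀ ≤ 1+2.
h=∫h₀ ⇒ L = L₀·Dx.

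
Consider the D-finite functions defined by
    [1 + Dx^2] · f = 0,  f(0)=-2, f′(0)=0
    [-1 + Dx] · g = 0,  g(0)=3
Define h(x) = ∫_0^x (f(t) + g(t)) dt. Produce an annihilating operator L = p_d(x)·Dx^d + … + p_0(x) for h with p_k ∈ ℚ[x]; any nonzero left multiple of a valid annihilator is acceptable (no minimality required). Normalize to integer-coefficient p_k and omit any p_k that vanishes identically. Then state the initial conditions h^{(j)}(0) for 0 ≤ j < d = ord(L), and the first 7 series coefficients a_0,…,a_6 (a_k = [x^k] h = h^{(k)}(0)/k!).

L = -Dx + Dx^2 - Dx^3 + Dx^4  (order 4).
h: a_k = 0, 1, 3/2, 5/6, 1/8, 1/120, 1/240, …
ICs: h(0) = 0, h′(0) = 1, h′′(0) = 3, h′′′(0) = 5.

f: a_k = -2, 0, 1, 0, -1/12, 0, 1/360, …
g: a_k = 3, 3, 3/2, 1/2, 1/8, 1/40, 1/240, …
f+g: L₀ = lclm(L_f,L_g), ord ≤ 2+1.
Integrate: L := L₀·Dx.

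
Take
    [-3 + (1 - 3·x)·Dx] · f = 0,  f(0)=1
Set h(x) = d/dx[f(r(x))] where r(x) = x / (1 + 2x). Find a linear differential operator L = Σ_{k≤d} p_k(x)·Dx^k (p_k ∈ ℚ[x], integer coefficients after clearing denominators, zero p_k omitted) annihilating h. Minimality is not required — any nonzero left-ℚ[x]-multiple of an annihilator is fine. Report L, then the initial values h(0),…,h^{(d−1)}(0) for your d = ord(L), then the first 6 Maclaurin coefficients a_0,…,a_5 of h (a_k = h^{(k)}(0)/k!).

f: a_k = 1, 3, 9, 27, 81, 243, …
h₀=f(r): pull back L_f along r ⇒ L₀.
h=h₀': d/dx-closure on L₀ ⇒ L.
L = 4 + (-2 + 2·x)·Dx  (order 1).
h: a_k = 3, 6, 9, 12, 15, 18, …
ICs: h(0) = 3.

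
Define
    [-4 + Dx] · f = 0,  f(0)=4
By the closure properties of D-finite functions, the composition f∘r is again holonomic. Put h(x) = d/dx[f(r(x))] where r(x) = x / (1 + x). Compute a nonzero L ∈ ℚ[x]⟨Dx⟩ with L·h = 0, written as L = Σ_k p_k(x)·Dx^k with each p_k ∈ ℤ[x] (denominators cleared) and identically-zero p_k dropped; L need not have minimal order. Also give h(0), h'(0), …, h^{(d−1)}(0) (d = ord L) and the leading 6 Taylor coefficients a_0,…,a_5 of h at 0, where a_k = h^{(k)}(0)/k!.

L = (2 - 2·x) + (-1 - 2·x - x^2)·Dx  (order 1).
h: a_k = 16, 32, -16, -64/3, 112/3, -352/15, …
ICs: h(0) = 16.

f: a_k = 4, 16, 32, 128/3, 128/3, 512/15, …
L₀ from L_f via x↦r, Dx↦r'^{-1}Dx.
h=h₀': d/dx-closure on L₀ ⇒ L.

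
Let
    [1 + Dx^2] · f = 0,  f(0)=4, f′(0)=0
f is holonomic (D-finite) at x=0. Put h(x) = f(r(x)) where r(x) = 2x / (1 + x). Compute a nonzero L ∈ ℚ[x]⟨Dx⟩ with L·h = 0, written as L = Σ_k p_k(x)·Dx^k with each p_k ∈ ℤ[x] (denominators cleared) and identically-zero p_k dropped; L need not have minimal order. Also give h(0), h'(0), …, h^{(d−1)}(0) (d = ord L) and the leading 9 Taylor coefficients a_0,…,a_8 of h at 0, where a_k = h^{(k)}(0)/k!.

L = 4 + (2 + 6·x + 6·x^2 + 2·x^3)·Dx + (1 + 4·x + 6·x^2 + 4·x^3 + x^4)·Dx^2  (order 2).
h: a_k = 4, 0, -8, 16, -64/3, 64/3, -616/45, -16/5, 9416/315, …
ICs: h(0) = 4, h′(0) = 0.

f: a_k = 4, 0, -2, 0, 1/6, 0, -1/180, 0, 1/10080, …
Change of var in L_f (x↦r) gives L₀.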